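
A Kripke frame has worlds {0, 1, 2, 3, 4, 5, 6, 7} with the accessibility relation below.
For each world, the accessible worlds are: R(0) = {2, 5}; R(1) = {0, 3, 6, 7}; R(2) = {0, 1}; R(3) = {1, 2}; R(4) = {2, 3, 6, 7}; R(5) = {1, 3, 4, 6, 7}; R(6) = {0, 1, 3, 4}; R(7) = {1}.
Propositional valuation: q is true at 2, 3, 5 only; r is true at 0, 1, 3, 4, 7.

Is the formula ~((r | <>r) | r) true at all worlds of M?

Let φ = ~((r | <>r) | r). Evaluate φ at each world:
  0 (successors {2, 5}): φ is false.
  1 (successors {0, 3, 6, 7}): φ is false.
  2 (successors {0, 1}): φ is false.
  3 (successors {1, 2}): φ is false.
  4 (successors {2, 3, 6, 7}): φ is false.
  5 (successors {1, 3, 4, 6, 7}): φ is false.
  6 (successors {0, 1, 3, 4}): φ is false.
  7 (successors {1}): φ is false.
Detail at 0 (counterexample):
  At 0: (r | <>r) | r is true, so ~((r | <>r) | r) is false.
    At 0: r | <>r is true, r is true, so (r | <>r) | r is true.
      At 0: r is true, <>r is false, so r | <>r is true.

No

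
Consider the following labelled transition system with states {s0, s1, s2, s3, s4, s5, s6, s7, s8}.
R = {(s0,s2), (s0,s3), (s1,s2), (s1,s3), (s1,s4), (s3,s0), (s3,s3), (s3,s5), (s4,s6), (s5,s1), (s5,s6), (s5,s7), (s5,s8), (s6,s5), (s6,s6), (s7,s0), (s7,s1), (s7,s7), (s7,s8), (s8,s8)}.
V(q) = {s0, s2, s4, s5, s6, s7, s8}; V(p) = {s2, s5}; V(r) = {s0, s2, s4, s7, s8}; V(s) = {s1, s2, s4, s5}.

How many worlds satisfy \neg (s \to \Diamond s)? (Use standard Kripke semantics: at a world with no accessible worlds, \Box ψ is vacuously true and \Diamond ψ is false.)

Let φ = \neg (s \to \Diamond s). Evaluate φ at each world:
  s0 (successors {s2, s3}): φ is false.
  s1 (successors {s2, s3, s4}): φ is false.
  s2 (successors ∅): φ is true.
  s3 (successors {s0, s3, s5}): φ is false.
  s4 (successors {s6}): φ is true.
  s5 (successors {s1, s6, s7, s8}): φ is false.
  s6 (successors {s5, s6}): φ is false.
  s7 (successors {s0, s1, s7, s8}): φ is false.
  s8 (successors {s8}): φ is false.
For instance, at s0:
  At s0: s \to \Diamond s is true, so \neg (s \to \Diamond s) is false.
    At s0: s is false, \Diamond s is true, so s \to \Diamond s is true.
      At s0: \Diamond s requires s at some successor in {s2, s3}.
        s holds at s2, so \Diamond s is true at s0.
Satisfying worlds: {s2, s4}

2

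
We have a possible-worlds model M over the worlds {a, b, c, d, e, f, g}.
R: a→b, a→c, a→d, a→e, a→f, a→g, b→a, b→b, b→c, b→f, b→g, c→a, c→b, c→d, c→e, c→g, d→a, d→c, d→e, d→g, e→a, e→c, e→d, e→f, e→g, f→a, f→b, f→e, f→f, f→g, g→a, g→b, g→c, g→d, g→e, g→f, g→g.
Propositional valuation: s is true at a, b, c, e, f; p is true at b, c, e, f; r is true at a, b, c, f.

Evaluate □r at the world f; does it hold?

No

At f: □r requires r at every successor {a, b, e, f, g}.
  r fails at e, so □r is false at f.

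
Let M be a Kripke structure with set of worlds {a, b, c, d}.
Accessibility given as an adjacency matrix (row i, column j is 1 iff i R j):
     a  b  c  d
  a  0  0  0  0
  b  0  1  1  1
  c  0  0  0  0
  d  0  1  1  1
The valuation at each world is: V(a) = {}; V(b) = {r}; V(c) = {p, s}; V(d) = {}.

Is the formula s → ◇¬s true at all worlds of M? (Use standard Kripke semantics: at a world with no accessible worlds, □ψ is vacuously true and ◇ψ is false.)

Recall that ◇ψ holds at a world iff ψ holds at some accessible world.
Let φ = s → ◇¬s. Evaluate φ at each world:
  a (successors ∅): φ is true.
  b (successors {b, c, d}): φ is true.
  c (successors ∅): φ is false.
  d (successors {b, c, d}): φ is true.
Detail at c (counterexample):
  At c: s is true, ◇¬s is false, so s → ◇¬s is false.
    At c: no accessible worlds, so ◇¬s is false.

No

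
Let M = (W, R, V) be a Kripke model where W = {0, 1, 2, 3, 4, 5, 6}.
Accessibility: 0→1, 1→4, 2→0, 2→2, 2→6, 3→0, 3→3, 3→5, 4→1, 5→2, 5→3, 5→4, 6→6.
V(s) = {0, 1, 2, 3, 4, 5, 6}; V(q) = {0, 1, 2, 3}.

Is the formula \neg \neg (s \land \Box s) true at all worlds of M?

Recall that \Box ψ holds at a world iff ψ holds at every accessible world, and \Diamond ψ holds iff ψ holds at some accessible world.
Let φ = \neg \neg (s \land \Box s). Evaluate φ at each world:
  0 (successors {1}): φ is true.
  1 (successors {4}): φ is true.
  2 (successors {0, 2, 6}): φ is true.
  3 (successors {0, 3, 5}): φ is true.
  4 (successors {1}): φ is true.
  5 (successors {2, 3, 4}): φ is true.
  6 (successors {6}): φ is true.
For instance, at 4:
  At 4: \neg (s \land \Box s) is false, so \neg \neg (s \land \Box s) is true.
    At 4: s \land \Box s is true, so \neg (s \land \Box s) is false.
      At 4: s is true, \Box s is true, so s \land \Box s is true.

Yes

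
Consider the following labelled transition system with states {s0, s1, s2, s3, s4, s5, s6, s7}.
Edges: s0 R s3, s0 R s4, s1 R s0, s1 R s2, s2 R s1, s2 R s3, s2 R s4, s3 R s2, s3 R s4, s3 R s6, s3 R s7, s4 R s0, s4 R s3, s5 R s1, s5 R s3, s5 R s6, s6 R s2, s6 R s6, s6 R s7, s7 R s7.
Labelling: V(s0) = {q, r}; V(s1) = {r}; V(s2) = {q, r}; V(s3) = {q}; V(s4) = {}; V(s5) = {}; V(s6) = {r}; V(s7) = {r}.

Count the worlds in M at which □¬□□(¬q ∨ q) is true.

Let φ = □¬□□(¬q ∨ q). Evaluate φ at each world:
  s0 (successors {s3, s4}): φ is false.
  s1 (successors {s0, s2}): φ is false.
  s2 (successors {s1, s3, s4}): φ is false.
  s3 (successors {s2, s4, s6, s7}): φ is false.
  s4 (successors {s0, s3}): φ is false.
  s5 (successors {s1, s3, s6}): φ is false.
  s6 (successors {s2, s6, s7}): φ is false.
  s7 (successors {s7}): φ is false.
For instance, at s2:
  At s2: □¬□□(¬q ∨ q) requires ¬□□(¬q ∨ q) at every successor {s1, s3, s4}.
    ¬□□(¬q ∨ q) fails at s1, so □¬□□(¬q ∨ q) is false at s2.
      At s1: □□(¬q ∨ q) is true, so ¬□□(¬q ∨ q) is false.
Satisfying worlds: none.

0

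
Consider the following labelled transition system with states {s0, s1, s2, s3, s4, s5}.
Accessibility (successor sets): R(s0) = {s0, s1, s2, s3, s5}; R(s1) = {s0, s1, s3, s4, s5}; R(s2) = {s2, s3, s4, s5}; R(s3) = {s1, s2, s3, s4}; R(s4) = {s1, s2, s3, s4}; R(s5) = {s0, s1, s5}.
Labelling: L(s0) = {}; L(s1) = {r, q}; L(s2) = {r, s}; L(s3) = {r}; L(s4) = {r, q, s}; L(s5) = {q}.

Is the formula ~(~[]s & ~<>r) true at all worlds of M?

Yes

Let φ = ~(~[]s & ~<>r). Evaluate φ at each world:
  s0 (successors {s0, s1, s2, s3, s5}): φ is true.
  s1 (successors {s0, s1, s3, s4, s5}): φ is true.
  s2 (successors {s2, s3, s4, s5}): φ is true.
  s3 (successors {s1, s2, s3, s4}): φ is true.
  s4 (successors {s1, s2, s3, s4}): φ is true.
  s5 (successors {s0, s1, s5}): φ is true.
For instance, at s5:
  At s5: ~[]s & ~<>r is false, so ~(~[]s & ~<>r) is true.
    At s5: ~[]s is true, ~<>r is false, so ~[]s & ~<>r is false.
      At s5: []s is false, so ~[]s is true.
      At s5: <>r is true, so ~<>r is false.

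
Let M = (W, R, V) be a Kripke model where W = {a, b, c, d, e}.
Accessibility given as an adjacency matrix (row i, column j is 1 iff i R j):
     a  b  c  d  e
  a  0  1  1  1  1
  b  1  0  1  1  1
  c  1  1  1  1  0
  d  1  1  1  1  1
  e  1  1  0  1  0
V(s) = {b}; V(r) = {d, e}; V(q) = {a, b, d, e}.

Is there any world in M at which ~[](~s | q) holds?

Let φ = ~[](~s | q). Evaluate φ at each world:
  a (successors {b, c, d, e}): φ is false.
  b (successors {a, c, d, e}): φ is false.
  c (successors {a, b, c, d}): φ is false.
  d (successors {a, b, c, d, e}): φ is false.
  e (successors {a, b, d}): φ is false.
For instance, at a:
  At a: [](~s | q) is true, so ~[](~s | q) is false.
    At a: [](~s | q) requires ~s | q at every successor {b, c, d, e}.
      At b: ~s | q is true.
      At c: ~s | q is true.
      At d: ~s | q is true.
      At e: ~s | q is true.
    So [](~s | q) is true at a.

No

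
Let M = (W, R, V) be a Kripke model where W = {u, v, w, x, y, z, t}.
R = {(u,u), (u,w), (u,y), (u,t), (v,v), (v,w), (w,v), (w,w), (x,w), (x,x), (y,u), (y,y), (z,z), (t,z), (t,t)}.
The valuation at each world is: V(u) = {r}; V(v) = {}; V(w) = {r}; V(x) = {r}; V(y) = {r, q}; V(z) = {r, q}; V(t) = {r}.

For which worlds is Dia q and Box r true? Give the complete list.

Let φ = Dia q and Box r. Evaluate φ at each world:
  u (successors {u, w, y, t}): φ is true.
  v (successors {v, w}): φ is false.
  w (successors {v, w}): φ is false.
  x (successors {w, x}): φ is false.
  y (successors {u, y}): φ is true.
  z (successors {z}): φ is true.
  t (successors {z, t}): φ is true.
For instance, at t:
  At t: Dia q is true, Box r is true, so Dia q and Box r is true.
    At t: Dia q requires q at some successor in {z, t}.
      q holds at z, so Dia q is true at t.
    At t: Box r requires r at every successor {z, t}.
      At z: r is true.
      At t: r is true.
    So Box r is true at t.
Satisfying worlds: {u, y, z, t}

u, y, z, t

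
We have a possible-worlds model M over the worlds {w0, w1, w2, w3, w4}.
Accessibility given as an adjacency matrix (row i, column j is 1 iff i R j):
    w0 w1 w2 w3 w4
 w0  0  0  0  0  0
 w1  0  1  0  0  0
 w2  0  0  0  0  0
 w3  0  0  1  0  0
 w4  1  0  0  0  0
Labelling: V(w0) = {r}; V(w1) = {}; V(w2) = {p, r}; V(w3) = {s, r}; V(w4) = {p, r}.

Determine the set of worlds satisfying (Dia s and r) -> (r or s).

w0, w1, w2, w3, w4

Let φ = (Dia s and r) -> (r or s). Evaluate φ at each world:
  w0 (successors ∅): φ is true.
  w1 (successors {w1}): φ is true.
  w2 (successors ∅): φ is true.
  w3 (successors {w2}): φ is true.
  w4 (successors {w0}): φ is true.
For instance, at w1:
  At w1: Dia s and r is false, r or s is false, so (Dia s and r) -> (r or s) is true.
    At w1: Dia s is false, r is false, so Dia s and r is false.
      At w1: Dia s requires s at some successor in {w1}.
        At w1: s is false.
      So Dia s is false at w1.
Satisfying worlds: {w0, w1, w2, w3, w4}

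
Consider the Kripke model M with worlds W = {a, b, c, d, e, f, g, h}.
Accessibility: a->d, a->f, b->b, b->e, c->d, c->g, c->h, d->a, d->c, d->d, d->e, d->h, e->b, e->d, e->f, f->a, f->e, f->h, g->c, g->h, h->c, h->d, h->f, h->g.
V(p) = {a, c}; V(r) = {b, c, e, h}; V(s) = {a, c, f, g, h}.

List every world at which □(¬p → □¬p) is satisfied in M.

Recall that □ψ holds at a world iff ψ holds at every accessible world, and ◇ψ holds iff ψ holds at some accessible world.
Let φ = □(¬p → □¬p). Evaluate φ at each world:
  a (successors {d, f}): φ is false.
  b (successors {b, e}): φ is true.
  c (successors {d, g, h}): φ is false.
  d (successors {a, c, d, e, h}): φ is false.
  e (successors {b, d, f}): φ is false.
  f (successors {a, e, h}): φ is false.
  g (successors {c, h}): φ is false.
  h (successors {c, d, f, g}): φ is false.
For instance, at a:
  At a: □(¬p → □¬p) requires ¬p → □¬p at every successor {d, f}.
    ¬p → □¬p fails at d, so □(¬p → □¬p) is false at a.
      At d: ¬p is true, □¬p is false, so ¬p → □¬p is false.
Satisfying worlds: {b}

b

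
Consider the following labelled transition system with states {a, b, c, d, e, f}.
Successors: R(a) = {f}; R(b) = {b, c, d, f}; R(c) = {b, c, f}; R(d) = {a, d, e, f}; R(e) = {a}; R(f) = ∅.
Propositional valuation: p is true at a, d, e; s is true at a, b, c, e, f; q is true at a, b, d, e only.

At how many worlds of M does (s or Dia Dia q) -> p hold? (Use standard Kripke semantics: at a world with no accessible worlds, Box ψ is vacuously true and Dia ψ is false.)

Let φ = (s or Dia Dia q) -> p. Evaluate φ at each world:
  a (successors {f}): φ is true.
  b (successors {b, c, d, f}): φ is false.
  c (successors {b, c, f}): φ is false.
  d (successors {a, d, e, f}): φ is true.
  e (successors {a}): φ is true.
  f (successors ∅): φ is false.
For instance, at b:
  At b: s or Dia Dia q is true, p is false, so (s or Dia Dia q) -> p is false.
    At b: s is true, Dia Dia q is true, so s or Dia Dia q is true.
      At b: Dia Dia q requires Dia q at some successor in {b, c, d, f}.
        Dia q holds at b, so Dia Dia q is true at b.
Satisfying worlds: {a, d, e}

3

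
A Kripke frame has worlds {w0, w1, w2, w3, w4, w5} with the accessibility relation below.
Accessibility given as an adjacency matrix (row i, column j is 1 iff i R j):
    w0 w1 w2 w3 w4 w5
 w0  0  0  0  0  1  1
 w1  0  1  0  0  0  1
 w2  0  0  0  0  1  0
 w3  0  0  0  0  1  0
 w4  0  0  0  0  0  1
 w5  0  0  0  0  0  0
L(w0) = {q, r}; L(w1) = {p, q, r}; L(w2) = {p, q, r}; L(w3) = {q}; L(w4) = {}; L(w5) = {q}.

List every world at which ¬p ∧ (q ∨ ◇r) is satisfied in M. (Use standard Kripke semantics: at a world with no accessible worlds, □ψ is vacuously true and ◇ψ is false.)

Let φ = ¬p ∧ (q ∨ ◇r). Evaluate φ at each world:
  w0 (successors {w4, w5}): φ is true.
  w1 (successors {w1, w5}): φ is false.
  w2 (successors {w4}): φ is false.
  w3 (successors {w4}): φ is true.
  w4 (successors {w5}): φ is false.
  w5 (successors ∅): φ is true.
For instance, at w3:
  At w3: ¬p is true, q ∨ ◇r is true, so ¬p ∧ (q ∨ ◇r) is true.
    At w3: q is true, ◇r is false, so q ∨ ◇r is true.
      At w3: ◇r requires r at some successor in {w4}.
        At w4: r is false.
      So ◇r is false at w3.
Satisfying worlds: {w0, w3, w5}

w0, w3, w5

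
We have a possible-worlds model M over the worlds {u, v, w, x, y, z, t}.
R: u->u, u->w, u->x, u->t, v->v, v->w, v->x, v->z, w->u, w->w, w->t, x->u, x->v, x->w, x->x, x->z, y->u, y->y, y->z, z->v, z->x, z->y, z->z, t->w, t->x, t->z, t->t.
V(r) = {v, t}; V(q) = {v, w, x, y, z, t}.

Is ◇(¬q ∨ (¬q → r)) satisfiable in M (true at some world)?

Let φ = ◇(¬q ∨ (¬q → r)). Evaluate φ at each world:
  u (successors {u, w, x, t}): φ is true.
  v (successors {v, w, x, z}): φ is true.
  w (successors {u, w, t}): φ is true.
  x (successors {u, v, w, x, z}): φ is true.
  y (successors {u, y, z}): φ is true.
  z (successors {v, x, y, z}): φ is true.
  t (successors {w, x, z, t}): φ is true.
Detail at u (witness):
  At u: ◇(¬q ∨ (¬q → r)) requires ¬q ∨ (¬q → r) at some successor in {u, w, x, t}.
    ¬q ∨ (¬q → r) holds at u, so ◇(¬q ∨ (¬q → r)) is true at u.

Yes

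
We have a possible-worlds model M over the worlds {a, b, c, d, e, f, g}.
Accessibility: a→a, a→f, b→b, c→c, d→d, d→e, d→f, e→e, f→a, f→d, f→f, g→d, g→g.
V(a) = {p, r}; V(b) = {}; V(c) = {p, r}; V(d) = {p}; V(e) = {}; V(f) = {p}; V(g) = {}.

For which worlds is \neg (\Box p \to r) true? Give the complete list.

Recall that \Box ψ holds at a world iff ψ holds at every accessible world, and \Diamond ψ holds iff ψ holds at some accessible world.
Let φ = \neg (\Box p \to r). Evaluate φ at each world:
  a (successors {a, f}): φ is false.
  b (successors {b}): φ is false.
  c (successors {c}): φ is false.
  d (successors {d, e, f}): φ is false.
  e (successors {e}): φ is false.
  f (successors {a, d, f}): φ is true.
  g (successors {d, g}): φ is false.
For instance, at e:
  At e: \Box p \to r is true, so \neg (\Box p \to r) is false.
    At e: \Box p is false, r is false, so \Box p \to r is true.
      At e: \Box p requires p at every successor {e}.
        p fails at e, so \Box p is false at e.
Satisfying worlds: {f}

f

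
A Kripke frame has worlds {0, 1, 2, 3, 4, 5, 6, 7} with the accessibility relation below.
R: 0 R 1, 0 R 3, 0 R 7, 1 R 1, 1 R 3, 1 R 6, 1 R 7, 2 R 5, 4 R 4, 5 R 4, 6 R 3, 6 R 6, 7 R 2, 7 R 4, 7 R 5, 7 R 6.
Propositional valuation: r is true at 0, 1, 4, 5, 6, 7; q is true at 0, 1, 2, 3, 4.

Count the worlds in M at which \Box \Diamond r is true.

5

Let φ = \Box \Diamond r. Evaluate φ at each world:
  0 (successors {1, 3, 7}): φ is false.
  1 (successors {1, 3, 6, 7}): φ is false.
  2 (successors {5}): φ is true.
  3 (successors ∅): φ is true.
  4 (successors {4}): φ is true.
  5 (successors {4}): φ is true.
  6 (successors {3, 6}): φ is false.
  7 (successors {2, 4, 5, 6}): φ is true.
For instance, at 2:
  At 2: \Box \Diamond r requires \Diamond r at every successor {5}.
      At 5: \Diamond r requires r at some successor in {4}.
        r holds at 4, so \Diamond r is true at 5.
  So \Box \Diamond r is true at 2.
Satisfying worlds: {2, 3, 4, 5, 7}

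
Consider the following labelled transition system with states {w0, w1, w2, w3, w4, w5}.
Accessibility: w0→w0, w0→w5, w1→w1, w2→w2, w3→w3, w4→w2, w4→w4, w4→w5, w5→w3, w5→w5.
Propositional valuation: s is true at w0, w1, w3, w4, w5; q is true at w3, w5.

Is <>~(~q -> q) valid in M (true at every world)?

No

Let φ = <>~(~q -> q). Evaluate φ at each world:
  w0 (successors {w0, w5}): φ is true.
  w1 (successors {w1}): φ is true.
  w2 (successors {w2}): φ is true.
  w3 (successors {w3}): φ is false.
  w4 (successors {w2, w4, w5}): φ is true.
  w5 (successors {w3, w5}): φ is false.
Detail at w3 (counterexample):
  At w3: <>~(~q -> q) requires ~(~q -> q) at some successor in {w3}.
    At w3: ~(~q -> q) is false.
  So <>~(~q -> q) is false at w3.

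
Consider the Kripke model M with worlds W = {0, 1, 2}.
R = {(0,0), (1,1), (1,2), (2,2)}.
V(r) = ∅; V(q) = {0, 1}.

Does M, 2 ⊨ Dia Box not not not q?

Yes

At 2: Dia Box not not not q requires Box not not not q at some successor in {2}.
  Box not not not q holds at 2, so Dia Box not not not q is true at 2.
    At 2: Box not not not q requires not not not q at every successor {2}.
      At 2: not not not q is true.
    So Box not not not q is true at 2.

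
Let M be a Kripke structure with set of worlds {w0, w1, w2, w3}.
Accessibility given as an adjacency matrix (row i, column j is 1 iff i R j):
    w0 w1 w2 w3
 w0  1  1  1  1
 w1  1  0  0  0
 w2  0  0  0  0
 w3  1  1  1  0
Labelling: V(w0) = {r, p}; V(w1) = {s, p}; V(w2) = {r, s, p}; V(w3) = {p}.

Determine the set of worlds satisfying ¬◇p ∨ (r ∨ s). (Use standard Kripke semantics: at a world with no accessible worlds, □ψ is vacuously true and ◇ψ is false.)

Let φ = ¬◇p ∨ (r ∨ s). Evaluate φ at each world:
  w0 (successors {w0, w1, w2, w3}): φ is true.
  w1 (successors {w0}): φ is true.
  w2 (successors ∅): φ is true.
  w3 (successors {w0, w1, w2}): φ is false.
For instance, at w0:
  At w0: ¬◇p is false, r ∨ s is true, so ¬◇p ∨ (r ∨ s) is true.
    At w0: ◇p is true, so ¬◇p is false.
      At w0: ◇p requires p at some successor in {w0, w1, w2, w3}.
        p holds at w0, so ◇p is true at w0.
Satisfying worlds: {w0, w1, w2}

w0, w1, w2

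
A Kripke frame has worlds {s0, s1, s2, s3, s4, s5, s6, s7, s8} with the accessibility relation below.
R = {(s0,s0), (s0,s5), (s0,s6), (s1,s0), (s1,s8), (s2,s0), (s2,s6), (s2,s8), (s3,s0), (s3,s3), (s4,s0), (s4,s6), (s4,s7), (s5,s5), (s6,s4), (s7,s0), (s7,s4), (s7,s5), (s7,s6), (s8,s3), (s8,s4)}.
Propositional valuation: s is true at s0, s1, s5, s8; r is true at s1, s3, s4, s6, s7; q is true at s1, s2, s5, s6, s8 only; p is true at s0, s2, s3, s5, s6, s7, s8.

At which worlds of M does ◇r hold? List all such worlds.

s0, s2, s3, s4, s6, s7, s8

Recall that ◇ψ holds at a world iff ψ holds at some accessible world.
Let φ = ◇r. Evaluate φ at each world:
  s0 (successors {s0, s5, s6}): φ is true.
  s1 (successors {s0, s8}): φ is false.
  s2 (successors {s0, s6, s8}): φ is true.
  s3 (successors {s0, s3}): φ is true.
  s4 (successors {s0, s6, s7}): φ is true.
  s5 (successors {s5}): φ is false.
  s6 (successors {s4}): φ is true.
  s7 (successors {s0, s4, s5, s6}): φ is true.
  s8 (successors {s3, s4}): φ is true.
For instance, at s3:
  At s3: ◇r requires r at some successor in {s0, s3}.
    r holds at s3, so ◇r is true at s3.
Satisfying worlds: {s0, s2, s3, s4, s6, s7, s8}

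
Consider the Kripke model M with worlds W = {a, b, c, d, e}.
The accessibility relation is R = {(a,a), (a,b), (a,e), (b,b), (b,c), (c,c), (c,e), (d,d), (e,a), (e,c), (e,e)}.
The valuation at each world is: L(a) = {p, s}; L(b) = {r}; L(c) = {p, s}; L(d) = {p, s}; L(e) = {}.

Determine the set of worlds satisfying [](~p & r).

none

Recall that []ψ holds at a world iff ψ holds at every accessible world, and <>ψ holds iff ψ holds at some accessible world.
Let φ = [](~p & r). Evaluate φ at each world:
  a (successors {a, b, e}): φ is false.
  b (successors {b, c}): φ is false.
  c (successors {c, e}): φ is false.
  d (successors {d}): φ is false.
  e (successors {a, c, e}): φ is false.
For instance, at b:
  At b: [](~p & r) requires ~p & r at every successor {b, c}.
    ~p & r fails at c, so [](~p & r) is false at b.
Satisfying worlds: none.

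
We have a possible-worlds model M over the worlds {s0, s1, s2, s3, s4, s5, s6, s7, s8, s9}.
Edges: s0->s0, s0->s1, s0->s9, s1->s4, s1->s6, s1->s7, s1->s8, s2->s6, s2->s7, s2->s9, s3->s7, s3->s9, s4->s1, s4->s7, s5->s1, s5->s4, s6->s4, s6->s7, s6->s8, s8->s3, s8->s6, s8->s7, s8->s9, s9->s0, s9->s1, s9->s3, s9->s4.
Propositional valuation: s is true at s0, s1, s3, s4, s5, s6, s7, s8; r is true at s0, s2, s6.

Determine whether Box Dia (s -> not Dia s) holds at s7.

At s7: no accessible worlds, so Box Dia (s -> not Dia s) holds vacuously.

Yes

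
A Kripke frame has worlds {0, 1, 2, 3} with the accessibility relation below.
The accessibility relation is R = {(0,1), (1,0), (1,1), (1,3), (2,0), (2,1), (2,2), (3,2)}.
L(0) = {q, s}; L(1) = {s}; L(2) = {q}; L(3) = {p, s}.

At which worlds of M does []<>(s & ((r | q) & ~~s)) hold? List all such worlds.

0, 3

Let φ = []<>(s & ((r | q) & ~~s)). Evaluate φ at each world:
  0 (successors {1}): φ is true.
  1 (successors {0, 1, 3}): φ is false.
  2 (successors {0, 1, 2}): φ is false.
  3 (successors {2}): φ is true.
For instance, at 3:
  At 3: []<>(s & ((r | q) & ~~s)) requires <>(s & ((r | q) & ~~s)) at every successor {2}.
      At 2: <>(s & ((r | q) & ~~s)) requires s & ((r | q) & ~~s) at some successor in {0, 1, 2}.
        s & ((r | q) & ~~s) holds at 0, so <>(s & ((r | q) & ~~s)) is true at 2.
  So []<>(s & ((r | q) & ~~s)) is true at 3.
Satisfying worlds: {0, 3}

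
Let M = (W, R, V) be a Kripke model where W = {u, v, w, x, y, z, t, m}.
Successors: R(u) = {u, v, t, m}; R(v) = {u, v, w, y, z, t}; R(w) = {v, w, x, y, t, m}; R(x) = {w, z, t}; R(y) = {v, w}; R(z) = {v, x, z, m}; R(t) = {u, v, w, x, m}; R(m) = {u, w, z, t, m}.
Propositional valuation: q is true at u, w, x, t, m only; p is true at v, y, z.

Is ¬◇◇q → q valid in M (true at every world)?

Let φ = ¬◇◇q → q. Evaluate φ at each world:
  u (successors {u, v, t, m}): φ is true.
  v (successors {u, v, w, y, z, t}): φ is true.
  w (successors {v, w, x, y, t, m}): φ is true.
  x (successors {w, z, t}): φ is true.
  y (successors {v, w}): φ is true.
  z (successors {v, x, z, m}): φ is true.
  t (successors {u, v, w, x, m}): φ is true.
  m (successors {u, w, z, t, m}): φ is true.
For instance, at t:
  At t: ¬◇◇q is false, q is true, so ¬◇◇q → q is true.
    At t: ◇◇q is true, so ¬◇◇q is false.
      At t: ◇◇q requires ◇q at some successor in {u, v, w, x, m}.
        ◇q holds at u, so ◇◇q is true at t.

Yes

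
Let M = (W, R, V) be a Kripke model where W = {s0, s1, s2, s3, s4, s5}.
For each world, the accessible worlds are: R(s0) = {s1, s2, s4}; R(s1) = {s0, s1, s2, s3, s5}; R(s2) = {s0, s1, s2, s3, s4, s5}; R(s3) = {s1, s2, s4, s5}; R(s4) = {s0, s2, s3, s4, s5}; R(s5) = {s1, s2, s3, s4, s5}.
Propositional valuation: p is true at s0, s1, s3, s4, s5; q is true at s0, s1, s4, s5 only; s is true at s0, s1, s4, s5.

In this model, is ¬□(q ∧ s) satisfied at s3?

Yes

Recall that □ψ holds at a world iff ψ holds at every accessible world, and ◇ψ holds iff ψ holds at some accessible world.
At s3: □(q ∧ s) is false, so ¬□(q ∧ s) is true.
  At s3: □(q ∧ s) requires q ∧ s at every successor {s1, s2, s4, s5}.
    q ∧ s fails at s2, so □(q ∧ s) is false at s3.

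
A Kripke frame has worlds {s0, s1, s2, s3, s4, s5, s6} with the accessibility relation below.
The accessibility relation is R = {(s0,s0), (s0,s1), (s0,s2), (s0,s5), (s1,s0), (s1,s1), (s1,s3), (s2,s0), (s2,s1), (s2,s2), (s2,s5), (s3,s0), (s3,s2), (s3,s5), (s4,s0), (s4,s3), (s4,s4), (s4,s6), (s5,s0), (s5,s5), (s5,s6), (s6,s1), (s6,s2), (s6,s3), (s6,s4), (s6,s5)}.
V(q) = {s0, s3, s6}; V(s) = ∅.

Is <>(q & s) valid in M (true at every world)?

Let φ = <>(q & s). Evaluate φ at each world:
  s0 (successors {s0, s1, s2, s5}): φ is false.
  s1 (successors {s0, s1, s3}): φ is false.
  s2 (successors {s0, s1, s2, s5}): φ is false.
  s3 (successors {s0, s2, s5}): φ is false.
  s4 (successors {s0, s3, s4, s6}): φ is false.
  s5 (successors {s0, s5, s6}): φ is false.
  s6 (successors {s1, s2, s3, s4, s5}): φ is false.
Detail at s0 (counterexample):
  At s0: <>(q & s) requires q & s at some successor in {s0, s1, s2, s5}.
    At s0: q & s is false.
    At s1: q & s is false.
    At s2: q & s is false.
    At s5: q & s is false.
  So <>(q & s) is false at s0.

No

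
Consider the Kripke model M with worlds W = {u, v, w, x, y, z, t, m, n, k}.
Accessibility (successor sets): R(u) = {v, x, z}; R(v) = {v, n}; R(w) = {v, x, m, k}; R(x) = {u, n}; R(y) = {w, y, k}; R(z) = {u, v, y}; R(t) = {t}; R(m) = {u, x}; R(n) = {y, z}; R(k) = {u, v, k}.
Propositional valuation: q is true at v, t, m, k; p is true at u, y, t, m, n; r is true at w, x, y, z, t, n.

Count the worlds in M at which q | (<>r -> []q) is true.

4

Let φ = q | (<>r -> []q). Evaluate φ at each world:
  u (successors {v, x, z}): φ is false.
  v (successors {v, n}): φ is true.
  w (successors {v, x, m, k}): φ is false.
  x (successors {u, n}): φ is false.
  y (successors {w, y, k}): φ is false.
  z (successors {u, v, y}): φ is false.
  t (successors {t}): φ is true.
  m (successors {u, x}): φ is true.
  n (successors {y, z}): φ is false.
  k (successors {u, v, k}): φ is true.
For instance, at x:
  At x: q is false, <>r -> []q is false, so q | (<>r -> []q) is false.
    At x: <>r is true, []q is false, so <>r -> []q is false.
      At x: <>r requires r at some successor in {u, n}.
        r holds at n, so <>r is true at x.
      At x: []q requires q at every successor {u, n}.
        q fails at u, so []q is false at x.
Satisfying worlds: {v, t, m, k}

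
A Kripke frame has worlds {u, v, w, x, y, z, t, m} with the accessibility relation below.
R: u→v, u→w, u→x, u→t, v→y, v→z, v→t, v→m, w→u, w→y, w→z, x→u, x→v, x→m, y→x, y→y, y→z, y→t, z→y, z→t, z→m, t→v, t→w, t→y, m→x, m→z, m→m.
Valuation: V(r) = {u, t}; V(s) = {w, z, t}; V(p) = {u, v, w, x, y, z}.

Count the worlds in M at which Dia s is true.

7

Let φ = Dia s. Evaluate φ at each world:
  u (successors {v, w, x, t}): φ is true.
  v (successors {y, z, t, m}): φ is true.
  w (successors {u, y, z}): φ is true.
  x (successors {u, v, m}): φ is false.
  y (successors {x, y, z, t}): φ is true.
  z (successors {y, t, m}): φ is true.
  t (successors {v, w, y}): φ is true.
  m (successors {x, z, m}): φ is true.
For instance, at t:
  At t: Dia s requires s at some successor in {v, w, y}.
    s holds at w, so Dia s is true at t.
Satisfying worlds: {u, v, w, y, z, t, m}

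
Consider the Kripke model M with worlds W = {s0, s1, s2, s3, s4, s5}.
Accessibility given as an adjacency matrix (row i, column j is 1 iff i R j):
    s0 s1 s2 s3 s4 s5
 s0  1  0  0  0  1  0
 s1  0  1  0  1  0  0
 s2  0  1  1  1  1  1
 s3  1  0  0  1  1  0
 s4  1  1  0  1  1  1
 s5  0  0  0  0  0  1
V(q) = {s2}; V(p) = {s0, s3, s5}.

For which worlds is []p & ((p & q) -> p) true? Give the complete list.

Let φ = []p & ((p & q) -> p). Evaluate φ at each world:
  s0 (successors {s0, s4}): φ is false.
  s1 (successors {s1, s3}): φ is false.
  s2 (successors {s1, s2, s3, s4, s5}): φ is false.
  s3 (successors {s0, s3, s4}): φ is false.
  s4 (successors {s0, s1, s3, s4, s5}): φ is false.
  s5 (successors {s5}): φ is true.
For instance, at s5:
  At s5: []p is true, (p & q) -> p is true, so []p & ((p & q) -> p) is true.
    At s5: []p requires p at every successor {s5}.
      At s5: p is true.
    So []p is true at s5.
Satisfying worlds: {s5}

s5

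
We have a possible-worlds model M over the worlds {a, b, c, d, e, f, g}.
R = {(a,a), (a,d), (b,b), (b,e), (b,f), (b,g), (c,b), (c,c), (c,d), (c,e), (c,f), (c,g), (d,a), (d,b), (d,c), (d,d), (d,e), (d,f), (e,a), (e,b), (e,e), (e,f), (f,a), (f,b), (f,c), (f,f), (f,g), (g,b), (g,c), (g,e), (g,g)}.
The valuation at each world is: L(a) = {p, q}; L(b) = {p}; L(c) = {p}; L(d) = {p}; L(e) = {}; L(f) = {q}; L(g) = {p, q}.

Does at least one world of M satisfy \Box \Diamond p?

Recall that \Box ψ holds at a world iff ψ holds at every accessible world, and \Diamond ψ holds iff ψ holds at some accessible world.
Let φ = \Box \Diamond p. Evaluate φ at each world:
  a (successors {a, d}): φ is true.
  b (successors {b, e, f, g}): φ is true.
  c (successors {b, c, d, e, f, g}): φ is true.
  d (successors {a, b, c, d, e, f}): φ is true.
  e (successors {a, b, e, f}): φ is true.
  f (successors {a, b, c, f, g}): φ is true.
  g (successors {b, c, e, g}): φ is true.
Detail at a (witness):
  At a: \Box \Diamond p requires \Diamond p at every successor {a, d}.
      At a: \Diamond p requires p at some successor in {a, d}.
        p holds at a, so \Diamond p is true at a.
      At d: \Diamond p requires p at some successor in {a, b, c, d, e, f}.
        p holds at a, so \Diamond p is true at d.
  So \Box \Diamond p is true at a.

Yes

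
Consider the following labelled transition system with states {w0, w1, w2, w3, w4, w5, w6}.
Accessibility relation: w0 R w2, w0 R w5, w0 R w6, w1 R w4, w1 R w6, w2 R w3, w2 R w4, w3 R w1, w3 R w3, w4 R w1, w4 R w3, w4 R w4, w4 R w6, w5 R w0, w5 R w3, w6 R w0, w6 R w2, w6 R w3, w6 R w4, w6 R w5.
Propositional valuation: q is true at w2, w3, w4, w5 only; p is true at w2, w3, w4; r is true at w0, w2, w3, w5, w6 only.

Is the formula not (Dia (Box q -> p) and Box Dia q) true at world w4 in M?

No

At w4: Dia (Box q -> p) and Box Dia q is true, so not (Dia (Box q -> p) and Box Dia q) is false.
  At w4: Dia (Box q -> p) is true, Box Dia q is true, so Dia (Box q -> p) and Box Dia q is true.
    At w4: Dia (Box q -> p) requires Box q -> p at some successor in {w1, w3, w4, w6}.
      Box q -> p holds at w1, so Dia (Box q -> p) is true at w4.
    At w4: Box Dia q requires Dia q at every successor {w1, w3, w4, w6}.
      At w1: Dia q is true.
      At w3: Dia q is true.
      At w4: Dia q is true.
      At w6: Dia q is true.
    So Box Dia q is true at w4.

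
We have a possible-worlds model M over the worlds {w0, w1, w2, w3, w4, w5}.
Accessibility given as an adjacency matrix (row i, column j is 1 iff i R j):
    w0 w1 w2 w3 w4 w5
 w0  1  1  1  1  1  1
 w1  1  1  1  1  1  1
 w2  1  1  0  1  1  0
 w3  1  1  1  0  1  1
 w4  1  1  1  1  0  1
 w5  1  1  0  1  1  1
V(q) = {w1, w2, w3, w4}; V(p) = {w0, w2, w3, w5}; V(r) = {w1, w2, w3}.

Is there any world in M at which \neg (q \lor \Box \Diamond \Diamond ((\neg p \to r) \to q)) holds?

No

Let φ = \neg (q \lor \Box \Diamond \Diamond ((\neg p \to r) \to q)). Evaluate φ at each world:
  w0 (successors {w0, w1, w2, w3, w4, w5}): φ is false.
  w1 (successors {w0, w1, w2, w3, w4, w5}): φ is false.
  w2 (successors {w0, w1, w3, w4}): φ is false.
  w3 (successors {w0, w1, w2, w4, w5}): φ is false.
  w4 (successors {w0, w1, w2, w3, w5}): φ is false.
  w5 (successors {w0, w1, w3, w4, w5}): φ is false.
For instance, at w3:
  At w3: q \lor \Box \Diamond \Diamond ((\neg p \to r) \to q) is true, so \neg (q \lor \Box \Diamond \Diamond ((\neg p \to r) \to q)) is false.
    At w3: q is true, \Box \Diamond \Diamond ((\neg p \to r) \to q) is true, so q \lor \Box \Diamond \Diamond ((\neg p \to r) \to q) is true.
      At w3: \Box \Diamond \Diamond ((\neg p \to r) \to q) requires \Diamond \Diamond ((\neg p \to r) \to q) at every successor {w0, w1, w2, w4, w5}.
        At w0: \Diamond \Diamond ((\neg p \to r) \to q) is true.
        At w1: \Diamond \Diamond ((\neg p \to r) \to q) is true.
        At w2: \Diamond \Diamond ((\neg p \to r) \to q) is true.
        At w4: \Diamond \Diamond ((\neg p \to r) \to q) is true.
        At w5: \Diamond \Diamond ((\neg p \to r) \to q) is true.
      So \Box \Diamond \Diamond ((\neg p \to r) \to q) is true at w3.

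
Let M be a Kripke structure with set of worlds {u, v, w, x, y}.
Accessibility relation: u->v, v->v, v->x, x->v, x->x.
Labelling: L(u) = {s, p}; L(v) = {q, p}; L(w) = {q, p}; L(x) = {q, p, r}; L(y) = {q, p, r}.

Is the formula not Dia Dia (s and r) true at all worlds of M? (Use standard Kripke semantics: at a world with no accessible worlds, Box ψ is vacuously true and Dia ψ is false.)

Let φ = not Dia Dia (s and r). Evaluate φ at each world:
  u (successors {v}): φ is true.
  v (successors {v, x}): φ is true.
  w (successors ∅): φ is true.
  x (successors {v, x}): φ is true.
  y (successors ∅): φ is true.
For instance, at x:
  At x: Dia Dia (s and r) is false, so not Dia Dia (s and r) is true.
    At x: Dia Dia (s and r) requires Dia (s and r) at some successor in {v, x}.
      At v: Dia (s and r) is false.
      At x: Dia (s and r) is false.
    So Dia Dia (s and r) is false at x.

Yes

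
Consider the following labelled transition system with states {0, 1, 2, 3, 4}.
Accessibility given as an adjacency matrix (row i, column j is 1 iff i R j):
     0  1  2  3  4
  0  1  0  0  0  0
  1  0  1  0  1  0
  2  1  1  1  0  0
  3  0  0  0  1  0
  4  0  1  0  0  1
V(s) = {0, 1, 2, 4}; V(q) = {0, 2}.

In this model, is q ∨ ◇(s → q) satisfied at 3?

At 3: q is false, ◇(s → q) is true, so q ∨ ◇(s → q) is true.
  At 3: ◇(s → q) requires s → q at some successor in {3}.
    s → q holds at 3, so ◇(s → q) is true at 3.

Yes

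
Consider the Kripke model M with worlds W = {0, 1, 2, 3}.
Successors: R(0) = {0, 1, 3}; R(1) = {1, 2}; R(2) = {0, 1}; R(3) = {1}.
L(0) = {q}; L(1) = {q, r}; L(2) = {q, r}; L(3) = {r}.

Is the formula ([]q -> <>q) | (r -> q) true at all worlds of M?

Yes

Let φ = ([]q -> <>q) | (r -> q). Evaluate φ at each world:
  0 (successors {0, 1, 3}): φ is true.
  1 (successors {1, 2}): φ is true.
  2 (successors {0, 1}): φ is true.
  3 (successors {1}): φ is true.
For instance, at 0:
  At 0: []q -> <>q is true, r -> q is true, so ([]q -> <>q) | (r -> q) is true.
    At 0: []q is false, <>q is true, so []q -> <>q is true.
      At 0: []q requires q at every successor {0, 1, 3}.
        q fails at 3, so []q is false at 0.
      At 0: <>q requires q at some successor in {0, 1, 3}.
        q holds at 0, so <>q is true at 0.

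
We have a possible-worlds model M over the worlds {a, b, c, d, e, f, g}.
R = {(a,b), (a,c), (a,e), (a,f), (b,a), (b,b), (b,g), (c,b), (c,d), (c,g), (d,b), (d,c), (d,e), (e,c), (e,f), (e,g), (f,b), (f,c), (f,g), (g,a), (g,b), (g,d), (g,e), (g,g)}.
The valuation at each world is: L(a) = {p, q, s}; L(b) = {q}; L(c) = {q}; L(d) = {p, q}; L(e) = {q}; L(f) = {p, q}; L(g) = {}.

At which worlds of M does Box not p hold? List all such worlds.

Recall that Box ψ holds at a world iff ψ holds at every accessible world, and Dia ψ holds iff ψ holds at some accessible world.
Let φ = Box not p. Evaluate φ at each world:
  a (successors {b, c, e, f}): φ is false.
  b (successors {a, b, g}): φ is false.
  c (successors {b, d, g}): φ is false.
  d (successors {b, c, e}): φ is true.
  e (successors {c, f, g}): φ is false.
  f (successors {b, c, g}): φ is true.
  g (successors {a, b, d, e, g}): φ is false.
For instance, at d:
  At d: Box not p requires not p at every successor {b, c, e}.
    At b: not p is true.
    At c: not p is true.
    At e: not p is true.
  So Box not p is true at d.
Satisfying worlds: {d, f}

d, f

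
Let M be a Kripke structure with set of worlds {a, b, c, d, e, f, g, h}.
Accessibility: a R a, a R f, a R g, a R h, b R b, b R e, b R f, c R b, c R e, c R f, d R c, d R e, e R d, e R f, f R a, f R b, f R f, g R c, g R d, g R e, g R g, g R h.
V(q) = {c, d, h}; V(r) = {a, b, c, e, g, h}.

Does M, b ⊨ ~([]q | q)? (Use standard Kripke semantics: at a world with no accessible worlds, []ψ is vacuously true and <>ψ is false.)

At b: []q | q is false, so ~([]q | q) is true.
  At b: []q is false, q is false, so []q | q is false.
    At b: []q requires q at every successor {b, e, f}.
      q fails at b, so []q is false at b.

Yes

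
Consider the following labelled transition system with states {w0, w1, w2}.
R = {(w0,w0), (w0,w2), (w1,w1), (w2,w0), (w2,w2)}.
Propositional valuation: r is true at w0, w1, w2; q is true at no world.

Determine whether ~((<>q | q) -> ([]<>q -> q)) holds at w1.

At w1: (<>q | q) -> ([]<>q -> q) is true, so ~((<>q | q) -> ([]<>q -> q)) is false.
  At w1: <>q | q is false, []<>q -> q is true, so (<>q | q) -> ([]<>q -> q) is true.
    At w1: <>q is false, q is false, so <>q | q is false.
      At w1: <>q requires q at some successor in {w1}.
        At w1: q is false.
      So <>q is false at w1.
    At w1: []<>q is false, q is false, so []<>q -> q is true.
      At w1: []<>q requires <>q at every successor {w1}.
        <>q fails at w1, so []<>q is false at w1.

No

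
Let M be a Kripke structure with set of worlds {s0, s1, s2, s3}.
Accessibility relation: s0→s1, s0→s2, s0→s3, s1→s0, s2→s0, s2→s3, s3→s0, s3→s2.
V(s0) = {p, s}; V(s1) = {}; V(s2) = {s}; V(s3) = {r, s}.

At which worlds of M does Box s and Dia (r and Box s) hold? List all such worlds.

Let φ = Box s and Dia (r and Box s). Evaluate φ at each world:
  s0 (successors {s1, s2, s3}): φ is false.
  s1 (successors {s0}): φ is false.
  s2 (successors {s0, s3}): φ is true.
  s3 (successors {s0, s2}): φ is false.
For instance, at s0:
  At s0: Box s is false, Dia (r and Box s) is true, so Box s and Dia (r and Box s) is false.
    At s0: Box s requires s at every successor {s1, s2, s3}.
      s fails at s1, so Box s is false at s0.
    At s0: Dia (r and Box s) requires r and Box s at some successor in {s1, s2, s3}.
      r and Box s holds at s3, so Dia (r and Box s) is true at s0.
Satisfying worlds: {s2}

s2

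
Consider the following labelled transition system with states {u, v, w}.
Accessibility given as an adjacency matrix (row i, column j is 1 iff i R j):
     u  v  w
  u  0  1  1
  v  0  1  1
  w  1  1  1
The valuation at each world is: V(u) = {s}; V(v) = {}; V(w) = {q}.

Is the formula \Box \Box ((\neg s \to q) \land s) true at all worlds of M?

No

Let φ = \Box \Box ((\neg s \to q) \land s). Evaluate φ at each world:
  u (successors {v, w}): φ is false.
  v (successors {v, w}): φ is false.
  w (successors {u, v, w}): φ is false.
Detail at u (counterexample):
  At u: \Box \Box ((\neg s \to q) \land s) requires \Box ((\neg s \to q) \land s) at every successor {v, w}.
    \Box ((\neg s \to q) \land s) fails at v, so \Box \Box ((\neg s \to q) \land s) is false at u.
      At v: \Box ((\neg s \to q) \land s) requires (\neg s \to q) \land s at every successor {v, w}.
        (\neg s \to q) \land s fails at v, so \Box ((\neg s \to q) \land s) is false at v.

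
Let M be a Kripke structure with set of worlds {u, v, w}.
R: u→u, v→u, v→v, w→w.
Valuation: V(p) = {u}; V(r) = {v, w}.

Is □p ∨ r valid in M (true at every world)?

Let φ = □p ∨ r. Evaluate φ at each world:
  u (successors {u}): φ is true.
  v (successors {u, v}): φ is true.
  w (successors {w}): φ is true.
For instance, at w:
  At w: □p is false, r is true, so □p ∨ r is true.
    At w: □p requires p at every successor {w}.
      p fails at w, so □p is false at w.

Yes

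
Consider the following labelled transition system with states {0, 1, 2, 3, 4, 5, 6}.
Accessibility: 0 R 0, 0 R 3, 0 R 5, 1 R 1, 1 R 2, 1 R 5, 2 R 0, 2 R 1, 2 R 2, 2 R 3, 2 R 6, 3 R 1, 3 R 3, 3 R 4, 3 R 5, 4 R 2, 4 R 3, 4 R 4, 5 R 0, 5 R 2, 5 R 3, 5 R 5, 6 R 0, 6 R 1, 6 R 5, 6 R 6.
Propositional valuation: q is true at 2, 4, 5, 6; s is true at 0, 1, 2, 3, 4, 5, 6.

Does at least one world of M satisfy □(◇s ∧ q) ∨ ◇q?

Yes

Let φ = □(◇s ∧ q) ∨ ◇q. Evaluate φ at each world:
  0 (successors {0, 3, 5}): φ is true.
  1 (successors {1, 2, 5}): φ is true.
  2 (successors {0, 1, 2, 3, 6}): φ is true.
  3 (successors {1, 3, 4, 5}): φ is true.
  4 (successors {2, 3, 4}): φ is true.
  5 (successors {0, 2, 3, 5}): φ is true.
  6 (successors {0, 1, 5, 6}): φ is true.
Detail at 0 (witness):
  At 0: □(◇s ∧ q) is false, ◇q is true, so □(◇s ∧ q) ∨ ◇q is true.
    At 0: □(◇s ∧ q) requires ◇s ∧ q at every successor {0, 3, 5}.
      ◇s ∧ q fails at 0, so □(◇s ∧ q) is false at 0.
    At 0: ◇q requires q at some successor in {0, 3, 5}.
      q holds at 5, so ◇q is true at 0.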